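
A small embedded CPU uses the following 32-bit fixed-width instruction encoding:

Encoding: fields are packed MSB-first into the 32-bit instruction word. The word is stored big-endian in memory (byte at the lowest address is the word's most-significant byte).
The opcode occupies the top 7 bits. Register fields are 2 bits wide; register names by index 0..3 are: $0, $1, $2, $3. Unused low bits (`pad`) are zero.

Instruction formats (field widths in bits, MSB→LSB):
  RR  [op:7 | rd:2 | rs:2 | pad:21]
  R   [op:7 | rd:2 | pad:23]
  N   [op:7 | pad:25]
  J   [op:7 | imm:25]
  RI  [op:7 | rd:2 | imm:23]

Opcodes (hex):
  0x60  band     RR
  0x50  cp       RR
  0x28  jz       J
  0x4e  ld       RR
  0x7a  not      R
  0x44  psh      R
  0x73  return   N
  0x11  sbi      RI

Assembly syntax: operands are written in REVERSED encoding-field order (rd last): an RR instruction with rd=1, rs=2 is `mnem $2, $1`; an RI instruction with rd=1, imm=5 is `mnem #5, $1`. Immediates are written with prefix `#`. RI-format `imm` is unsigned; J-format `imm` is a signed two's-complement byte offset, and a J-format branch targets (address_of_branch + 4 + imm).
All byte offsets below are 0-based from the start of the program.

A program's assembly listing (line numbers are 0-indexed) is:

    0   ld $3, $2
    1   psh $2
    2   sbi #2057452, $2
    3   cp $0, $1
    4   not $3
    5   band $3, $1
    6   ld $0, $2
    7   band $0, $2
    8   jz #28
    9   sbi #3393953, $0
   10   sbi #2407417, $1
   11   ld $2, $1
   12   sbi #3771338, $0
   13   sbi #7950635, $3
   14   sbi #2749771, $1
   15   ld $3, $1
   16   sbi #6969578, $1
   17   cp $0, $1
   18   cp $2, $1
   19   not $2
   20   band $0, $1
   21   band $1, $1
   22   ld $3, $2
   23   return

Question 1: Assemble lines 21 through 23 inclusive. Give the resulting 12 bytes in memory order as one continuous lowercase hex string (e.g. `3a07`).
c0a000009d600000e6000000

L21: band op=0x60:7|rd=1:2|rs=1:2|pad=0:21 ⇒ 0xc0a00000 ⇒ big c0 a0 00 00
L22: ld op=0x4e:7|rd=2:2|rs=3:2|pad=0:21 ⇒ 0x9d600000 ⇒ big 9d 60 00 00
L23: return op=0x73:7|pad=0:25 ⇒ 0xe6000000 ⇒ big e6 00 00 00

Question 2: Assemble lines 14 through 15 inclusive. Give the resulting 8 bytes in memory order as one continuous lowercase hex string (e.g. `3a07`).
14. sbi fields op=0x11:7|rd=1:2|imm=2749771:23 → word 22a9f54bh → 22 a9 f5 4b
15. ld fields op=0x4e:7|rd=1:2|rs=3:2|pad=0:21 → word 9ce00000h → 9c e0 00 00

22a9f54b9ce00000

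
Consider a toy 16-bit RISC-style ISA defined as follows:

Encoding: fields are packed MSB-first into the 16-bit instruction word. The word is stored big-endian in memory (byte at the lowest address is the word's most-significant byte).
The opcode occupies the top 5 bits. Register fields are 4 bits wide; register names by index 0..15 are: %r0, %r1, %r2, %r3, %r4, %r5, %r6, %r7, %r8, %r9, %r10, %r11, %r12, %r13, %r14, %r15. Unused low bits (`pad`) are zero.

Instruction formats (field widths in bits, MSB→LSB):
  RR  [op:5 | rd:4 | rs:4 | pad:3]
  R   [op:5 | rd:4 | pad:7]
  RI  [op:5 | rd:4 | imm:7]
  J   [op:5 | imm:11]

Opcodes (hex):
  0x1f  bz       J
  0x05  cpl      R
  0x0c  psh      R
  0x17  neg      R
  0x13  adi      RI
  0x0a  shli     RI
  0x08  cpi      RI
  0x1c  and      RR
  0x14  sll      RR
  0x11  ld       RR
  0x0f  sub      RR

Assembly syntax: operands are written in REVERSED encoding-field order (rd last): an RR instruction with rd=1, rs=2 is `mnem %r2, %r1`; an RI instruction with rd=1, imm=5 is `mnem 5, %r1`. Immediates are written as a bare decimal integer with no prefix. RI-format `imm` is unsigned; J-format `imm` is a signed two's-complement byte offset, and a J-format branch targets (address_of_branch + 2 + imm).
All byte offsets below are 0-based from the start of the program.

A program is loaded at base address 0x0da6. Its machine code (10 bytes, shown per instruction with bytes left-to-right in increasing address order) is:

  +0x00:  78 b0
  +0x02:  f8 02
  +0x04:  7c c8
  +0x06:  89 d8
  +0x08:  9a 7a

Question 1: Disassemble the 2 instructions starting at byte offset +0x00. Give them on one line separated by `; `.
[00] 78 b0 → 0x78b0
  opcode bits[15:11]=0xf: sub/RR
  rd@[10:7]=0x1 ⇒ %r1
  rs@[6:3]=0x6 ⇒ %r6
[02] f8 02 → 0xf802
  opcode bits[15:11]=0x1f: bz/J
  imm@[10:0]=0x2 ⇒ 2

sub %r6, %r1; bz 2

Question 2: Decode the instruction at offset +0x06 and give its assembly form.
ld %r11, %r3

@+06  big-endian(89 d8) = 0x89d8
  top 5b → 0x11 → ld [RR]
  rd: (w>>7)&0xf=0x3 → %r3
  rs: (w>>3)&0xf=0xb → %r11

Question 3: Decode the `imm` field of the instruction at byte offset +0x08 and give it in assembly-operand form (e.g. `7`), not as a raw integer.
+0x08: 9a 7a ⇒ word 0x9a7a (big)
  top 5b → 0x13 → adi [RI]
  rd: (w>>7)&0xf=0x4 → %r4
  imm: (w>>0)&0x7f=0x7a → 122

122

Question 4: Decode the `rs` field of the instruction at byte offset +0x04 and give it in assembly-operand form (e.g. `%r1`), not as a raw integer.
%r9

off 0x04: read 7c c8 as big → 0x7cc8
  top 5b → 0xf → sub [RR]
  [10:7] rd=9 = %r9
  [6:3] rs=9 = %r9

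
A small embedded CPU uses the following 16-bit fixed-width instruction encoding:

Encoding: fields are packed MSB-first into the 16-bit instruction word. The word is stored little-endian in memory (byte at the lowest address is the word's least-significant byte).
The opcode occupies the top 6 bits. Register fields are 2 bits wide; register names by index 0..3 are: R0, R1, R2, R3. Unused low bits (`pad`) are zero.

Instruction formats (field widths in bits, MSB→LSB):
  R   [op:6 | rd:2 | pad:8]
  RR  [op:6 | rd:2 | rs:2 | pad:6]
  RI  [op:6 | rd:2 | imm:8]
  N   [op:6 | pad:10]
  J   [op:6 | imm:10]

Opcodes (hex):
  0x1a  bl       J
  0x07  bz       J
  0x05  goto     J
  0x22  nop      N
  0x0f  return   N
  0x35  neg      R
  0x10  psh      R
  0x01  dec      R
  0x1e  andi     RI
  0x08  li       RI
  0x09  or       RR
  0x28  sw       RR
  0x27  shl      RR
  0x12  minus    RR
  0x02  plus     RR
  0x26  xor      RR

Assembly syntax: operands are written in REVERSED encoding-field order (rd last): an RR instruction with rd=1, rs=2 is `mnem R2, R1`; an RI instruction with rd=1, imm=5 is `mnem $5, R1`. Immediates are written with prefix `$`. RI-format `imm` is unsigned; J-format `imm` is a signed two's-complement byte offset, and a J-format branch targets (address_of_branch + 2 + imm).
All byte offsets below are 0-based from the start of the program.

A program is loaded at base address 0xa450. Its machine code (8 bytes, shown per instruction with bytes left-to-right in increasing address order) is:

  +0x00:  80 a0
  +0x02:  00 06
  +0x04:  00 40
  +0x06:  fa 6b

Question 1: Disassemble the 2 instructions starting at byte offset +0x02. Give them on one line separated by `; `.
@+02  little-endian(00 06) = 0x0600
  opcode bits[15:10]=0x1: dec/R
  rd: (w>>8)&0x3=0x2 → R2
@+04  little-endian(00 40) = 0x4000
  opcode bits[15:10]=0x10: psh/R
  rd: (w>>8)&0x3=0x0 → R0

dec R2; psh R0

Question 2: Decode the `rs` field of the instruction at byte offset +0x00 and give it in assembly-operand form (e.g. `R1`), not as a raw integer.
R2

@+00  little-endian(80 a0) = 0xa080
  op=0xa080>>10=0x28 ⇒ sw (RR)
  rd: (w>>8)&0x3=0x0 → R0
  rs: (w>>6)&0x3=0x2 → R2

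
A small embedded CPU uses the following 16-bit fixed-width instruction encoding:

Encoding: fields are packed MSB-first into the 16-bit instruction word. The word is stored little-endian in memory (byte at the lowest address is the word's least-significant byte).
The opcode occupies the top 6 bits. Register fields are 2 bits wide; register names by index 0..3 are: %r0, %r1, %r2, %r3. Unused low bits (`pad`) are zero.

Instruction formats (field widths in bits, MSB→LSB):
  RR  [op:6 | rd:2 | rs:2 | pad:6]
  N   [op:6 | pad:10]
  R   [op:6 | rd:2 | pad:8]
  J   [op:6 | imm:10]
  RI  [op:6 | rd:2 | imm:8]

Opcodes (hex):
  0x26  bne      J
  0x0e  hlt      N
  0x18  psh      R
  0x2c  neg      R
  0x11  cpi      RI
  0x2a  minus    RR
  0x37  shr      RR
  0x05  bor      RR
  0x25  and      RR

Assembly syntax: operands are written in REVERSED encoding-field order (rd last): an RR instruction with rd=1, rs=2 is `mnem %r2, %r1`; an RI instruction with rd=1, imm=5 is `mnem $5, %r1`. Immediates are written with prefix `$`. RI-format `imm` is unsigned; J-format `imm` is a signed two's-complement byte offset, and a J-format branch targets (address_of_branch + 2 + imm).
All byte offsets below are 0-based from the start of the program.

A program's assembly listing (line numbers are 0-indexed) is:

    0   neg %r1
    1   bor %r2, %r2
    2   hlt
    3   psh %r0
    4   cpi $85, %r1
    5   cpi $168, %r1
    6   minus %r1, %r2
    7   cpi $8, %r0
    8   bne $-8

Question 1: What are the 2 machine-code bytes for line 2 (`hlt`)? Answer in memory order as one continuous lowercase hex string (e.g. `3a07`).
line 2 (hlt): pack op=0xe:6|pad=0:10 = 0x3800; little→ 00 38

0038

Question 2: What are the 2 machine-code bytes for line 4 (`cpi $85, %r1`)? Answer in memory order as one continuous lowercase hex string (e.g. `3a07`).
5545

L4: cpi op=0x11:6|rd=1:2|imm=85:8 ⇒ 0x4555 ⇒ little 55 45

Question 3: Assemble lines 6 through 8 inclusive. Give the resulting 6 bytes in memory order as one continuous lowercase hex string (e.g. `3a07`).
L6: minus op=0x2a:6|rd=2:2|rs=1:2|pad=0:6 ⇒ 0xaa40 ⇒ little 40 aa
L7: cpi op=0x11:6|rd=0:2|imm=8:8 ⇒ 0x4408 ⇒ little 08 44
L8: bne op=0x26:6|imm=-8:10 ⇒ 0x9bf8 ⇒ little f8 9b

40aa0844f89b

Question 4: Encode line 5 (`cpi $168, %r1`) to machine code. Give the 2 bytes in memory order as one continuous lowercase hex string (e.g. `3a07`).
a845

line 5 (cpi): pack op=0x11:6|rd=1:2|imm=168:8 = 0x45a8; little→ a8 45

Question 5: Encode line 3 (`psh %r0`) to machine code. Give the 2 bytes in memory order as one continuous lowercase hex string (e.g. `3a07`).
0060

line 3 (psh): pack op=0x18:6|rd=0:2|pad=0:8 = 0x6000; little→ 00 60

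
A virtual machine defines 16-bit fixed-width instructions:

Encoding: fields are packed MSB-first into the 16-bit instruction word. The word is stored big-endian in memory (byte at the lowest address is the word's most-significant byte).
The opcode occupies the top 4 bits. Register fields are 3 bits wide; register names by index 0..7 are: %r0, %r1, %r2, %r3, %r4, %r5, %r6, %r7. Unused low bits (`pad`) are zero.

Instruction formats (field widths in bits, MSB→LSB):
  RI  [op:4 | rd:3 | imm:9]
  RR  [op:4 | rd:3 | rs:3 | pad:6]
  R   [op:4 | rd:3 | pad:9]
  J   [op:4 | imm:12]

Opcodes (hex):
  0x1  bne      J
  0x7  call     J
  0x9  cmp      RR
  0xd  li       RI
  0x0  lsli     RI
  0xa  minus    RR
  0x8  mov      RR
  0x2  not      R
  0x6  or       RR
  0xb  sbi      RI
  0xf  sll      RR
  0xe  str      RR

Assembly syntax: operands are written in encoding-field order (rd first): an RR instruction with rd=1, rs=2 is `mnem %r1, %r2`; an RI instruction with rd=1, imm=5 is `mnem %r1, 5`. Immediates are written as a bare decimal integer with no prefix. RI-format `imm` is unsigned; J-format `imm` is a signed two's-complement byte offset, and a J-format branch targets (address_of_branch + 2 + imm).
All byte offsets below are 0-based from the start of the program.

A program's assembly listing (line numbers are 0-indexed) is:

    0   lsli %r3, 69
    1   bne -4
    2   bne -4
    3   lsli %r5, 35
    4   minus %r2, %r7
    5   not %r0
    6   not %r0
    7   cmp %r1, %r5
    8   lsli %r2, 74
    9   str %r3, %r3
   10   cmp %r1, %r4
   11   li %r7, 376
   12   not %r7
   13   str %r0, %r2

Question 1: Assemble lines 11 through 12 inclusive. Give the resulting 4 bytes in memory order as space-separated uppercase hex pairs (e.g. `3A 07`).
line 11 (li): pack op=0xd:4|rd=7:3|imm=376:9 = 0xdf78; big→ df 78
line 12 (not): pack op=0x2:4|rd=7:3|pad=0:9 = 0x2e00; big→ 2e 00

DF 78 2E 00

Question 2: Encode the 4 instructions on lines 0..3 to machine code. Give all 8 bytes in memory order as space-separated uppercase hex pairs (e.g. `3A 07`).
06 45 1F FC 1F FC 0A 23

line 0 (lsli): pack op=0x0:4|rd=3:3|imm=69:9 = 0x0645; big→ 06 45
line 1 (bne): pack op=0x1:4|imm=-4:12 = 0x1ffc; big→ 1f fc
line 2 (bne): pack op=0x1:4|imm=-4:12 = 0x1ffc; big→ 1f fc
line 3 (lsli): pack op=0x0:4|rd=5:3|imm=35:9 = 0x0a23; big→ 0a 23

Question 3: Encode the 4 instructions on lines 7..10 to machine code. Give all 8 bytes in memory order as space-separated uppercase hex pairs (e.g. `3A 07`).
93 40 04 4A E6 C0 93 00

line 7 (cmp): pack op=0x9:4|rd=1:3|rs=5:3|pad=0:6 = 0x9340; big→ 93 40
line 8 (lsli): pack op=0x0:4|rd=2:3|imm=74:9 = 0x044a; big→ 04 4a
line 9 (str): pack op=0xe:4|rd=3:3|rs=3:3|pad=0:6 = 0xe6c0; big→ e6 c0
line 10 (cmp): pack op=0x9:4|rd=1:3|rs=4:3|pad=0:6 = 0x9300; big→ 93 00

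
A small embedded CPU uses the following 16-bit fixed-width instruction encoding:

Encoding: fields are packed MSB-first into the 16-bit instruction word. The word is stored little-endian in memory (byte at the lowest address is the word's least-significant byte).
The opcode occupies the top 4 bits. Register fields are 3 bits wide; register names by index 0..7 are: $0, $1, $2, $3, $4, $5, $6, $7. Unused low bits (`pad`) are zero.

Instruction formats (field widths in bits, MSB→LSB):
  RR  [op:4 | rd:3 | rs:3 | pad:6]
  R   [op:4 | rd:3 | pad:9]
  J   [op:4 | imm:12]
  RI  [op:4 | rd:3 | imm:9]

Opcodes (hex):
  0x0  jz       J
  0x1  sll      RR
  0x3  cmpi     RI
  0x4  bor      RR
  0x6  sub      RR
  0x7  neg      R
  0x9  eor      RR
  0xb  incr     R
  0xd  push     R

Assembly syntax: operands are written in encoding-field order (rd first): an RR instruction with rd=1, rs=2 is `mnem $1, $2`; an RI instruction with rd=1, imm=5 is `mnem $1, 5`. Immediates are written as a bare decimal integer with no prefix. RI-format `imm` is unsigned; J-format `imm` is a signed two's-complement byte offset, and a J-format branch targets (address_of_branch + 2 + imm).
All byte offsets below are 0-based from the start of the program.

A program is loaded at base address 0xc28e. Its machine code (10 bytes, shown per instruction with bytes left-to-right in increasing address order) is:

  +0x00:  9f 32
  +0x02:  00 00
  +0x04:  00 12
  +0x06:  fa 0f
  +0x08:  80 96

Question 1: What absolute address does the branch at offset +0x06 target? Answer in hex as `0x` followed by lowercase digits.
0xc290

+0x06: fa 0f ⇒ word 0x0ffa (little)
  op=0x0ffa>>12=0x0 ⇒ jz (J)
  imm@[11:0]=0xffa (s12→-6) ⇒ -6
  target = base 0xc28e + off 0x06 + 2 + imm -6 = 0xc290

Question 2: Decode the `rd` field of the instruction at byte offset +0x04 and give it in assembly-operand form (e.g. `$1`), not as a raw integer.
$1

[04] 00 12 → 0x1200
  top 4b → 0x1 → sll [RR]
  [11:9] rd=1 = $1
  [8:6] rs=0 = $0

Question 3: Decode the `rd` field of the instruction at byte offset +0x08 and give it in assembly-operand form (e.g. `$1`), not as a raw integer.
$3

[08] 80 96 → 0x9680
  opcode bits[15:12]=0x9: eor/RR
  [11:9] rd=3 = $3
  [8:6] rs=2 = $2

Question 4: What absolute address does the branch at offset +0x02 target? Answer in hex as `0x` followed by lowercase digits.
0xc292

@+02  little-endian(00 00) = 0x0000
  op=0x0000>>12=0x0 ⇒ jz (J)
  imm@[11:0]=0x0 ⇒ 0
  target = base 0xc28e + off 0x02 + 2 + imm 0 = 0xc292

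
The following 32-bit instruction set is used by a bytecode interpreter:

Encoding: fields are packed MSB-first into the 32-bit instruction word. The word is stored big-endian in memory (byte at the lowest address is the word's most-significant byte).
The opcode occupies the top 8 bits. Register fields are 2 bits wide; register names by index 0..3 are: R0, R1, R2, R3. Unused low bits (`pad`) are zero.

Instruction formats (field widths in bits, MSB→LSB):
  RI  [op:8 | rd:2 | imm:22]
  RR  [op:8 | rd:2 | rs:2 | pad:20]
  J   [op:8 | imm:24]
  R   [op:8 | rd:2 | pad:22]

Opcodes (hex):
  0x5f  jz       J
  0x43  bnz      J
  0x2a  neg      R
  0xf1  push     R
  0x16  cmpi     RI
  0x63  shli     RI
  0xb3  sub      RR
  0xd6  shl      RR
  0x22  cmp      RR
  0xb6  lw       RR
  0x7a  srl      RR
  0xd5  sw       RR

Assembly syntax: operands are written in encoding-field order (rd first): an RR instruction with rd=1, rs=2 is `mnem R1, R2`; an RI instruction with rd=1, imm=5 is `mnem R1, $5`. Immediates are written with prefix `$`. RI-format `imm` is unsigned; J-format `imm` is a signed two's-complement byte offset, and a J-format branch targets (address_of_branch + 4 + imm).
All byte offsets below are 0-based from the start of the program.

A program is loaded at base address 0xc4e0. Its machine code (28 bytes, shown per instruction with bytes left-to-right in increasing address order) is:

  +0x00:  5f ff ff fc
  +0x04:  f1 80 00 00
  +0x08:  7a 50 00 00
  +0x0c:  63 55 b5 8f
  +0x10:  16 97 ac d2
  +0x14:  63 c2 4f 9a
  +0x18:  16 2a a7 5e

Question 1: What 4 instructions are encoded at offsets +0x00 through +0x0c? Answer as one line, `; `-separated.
+0x00: 5f ff ff fc ⇒ word 0x5ffffffc (big)
  top 8b → 0x5f → jz [J]
  imm@[23:0]=0xfffffc (s24→-4) ⇒ $-4
+0x04: f1 80 00 00 ⇒ word 0xf1800000 (big)
  top 8b → 0xf1 → push [R]
  rd@[23:22]=0x2 ⇒ R2
+0x08: 7a 50 00 00 ⇒ word 0x7a500000 (big)
  top 8b → 0x7a → srl [RR]
  rd@[23:22]=0x1 ⇒ R1
  rs@[21:20]=0x1 ⇒ R1
+0x0c: 63 55 b5 8f ⇒ word 0x6355b58f (big)
  top 8b → 0x63 → shli [RI]
  rd@[23:22]=0x1 ⇒ R1
  imm@[21:0]=0x15b58f ⇒ $1422735

jz $-4; push R2; srl R1, R1; shli R1, $1422735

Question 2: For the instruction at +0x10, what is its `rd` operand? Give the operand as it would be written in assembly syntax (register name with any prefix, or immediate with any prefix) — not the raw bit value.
off 0x10: read 16 97 ac d2 as big → 0x1697acd2
  op=0x1697acd2>>24=0x16 ⇒ cmpi (RI)
  rd@[23:22]=0x2 ⇒ R2
  imm@[21:0]=0x17acd2 ⇒ $1551570

R2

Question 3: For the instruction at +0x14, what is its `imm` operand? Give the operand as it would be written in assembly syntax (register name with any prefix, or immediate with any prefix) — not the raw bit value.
$151450

+0x14: 63 c2 4f 9a ⇒ word 0x63c24f9a (big)
  op=0x63c24f9a>>24=0x63 ⇒ shli (RI)
  [23:22] rd=3 = R3
  [21:0] imm=151450 = $151450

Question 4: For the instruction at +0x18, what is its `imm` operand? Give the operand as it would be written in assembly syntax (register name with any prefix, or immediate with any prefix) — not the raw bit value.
off 0x18: read 16 2a a7 5e as big → 0x162aa75e
  opcode bits[31:24]=0x16: cmpi/RI
  rd: (w>>22)&0x3=0x0 → R0
  imm: (w>>0)&0x3fffff=0x2aa75e → $2795358

$2795358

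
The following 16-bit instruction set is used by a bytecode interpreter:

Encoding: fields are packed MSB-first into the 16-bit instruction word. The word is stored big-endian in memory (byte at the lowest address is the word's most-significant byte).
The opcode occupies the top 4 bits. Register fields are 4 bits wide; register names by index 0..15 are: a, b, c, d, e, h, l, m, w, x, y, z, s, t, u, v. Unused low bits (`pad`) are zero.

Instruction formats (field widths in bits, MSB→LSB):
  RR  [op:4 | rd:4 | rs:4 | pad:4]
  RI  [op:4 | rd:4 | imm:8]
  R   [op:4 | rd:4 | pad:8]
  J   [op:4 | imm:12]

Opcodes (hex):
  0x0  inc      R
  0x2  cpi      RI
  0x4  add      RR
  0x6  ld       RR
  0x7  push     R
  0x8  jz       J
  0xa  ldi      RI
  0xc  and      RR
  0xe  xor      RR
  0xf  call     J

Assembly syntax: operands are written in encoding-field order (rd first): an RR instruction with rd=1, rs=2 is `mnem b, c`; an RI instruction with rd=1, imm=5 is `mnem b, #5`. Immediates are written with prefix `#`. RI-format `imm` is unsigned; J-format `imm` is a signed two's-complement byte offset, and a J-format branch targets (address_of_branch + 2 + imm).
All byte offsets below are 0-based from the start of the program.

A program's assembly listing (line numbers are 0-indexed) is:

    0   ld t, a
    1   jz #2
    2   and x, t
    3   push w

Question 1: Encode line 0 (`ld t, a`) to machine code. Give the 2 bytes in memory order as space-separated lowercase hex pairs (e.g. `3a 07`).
line 0 (ld): pack op=0x6:4|rd=13:4|rs=0:4|pad=0:4 = 0x6d00; big→ 6d 00

6d 00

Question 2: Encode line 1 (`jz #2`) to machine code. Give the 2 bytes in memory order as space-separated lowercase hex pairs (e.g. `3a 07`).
80 02

1. jz fields op=0x8:4|imm=2:12 → word 8002h → 80 02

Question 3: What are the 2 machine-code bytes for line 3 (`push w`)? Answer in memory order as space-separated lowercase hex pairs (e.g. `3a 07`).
78 00

line 3 (push): pack op=0x7:4|rd=8:4|pad=0:8 = 0x7800; big→ 78 00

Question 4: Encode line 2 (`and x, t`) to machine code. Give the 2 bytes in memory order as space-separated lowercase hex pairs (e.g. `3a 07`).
line 2 (and): pack op=0xc:4|rd=9:4|rs=13:4|pad=0:4 = 0xc9d0; big→ c9 d0

c9 d0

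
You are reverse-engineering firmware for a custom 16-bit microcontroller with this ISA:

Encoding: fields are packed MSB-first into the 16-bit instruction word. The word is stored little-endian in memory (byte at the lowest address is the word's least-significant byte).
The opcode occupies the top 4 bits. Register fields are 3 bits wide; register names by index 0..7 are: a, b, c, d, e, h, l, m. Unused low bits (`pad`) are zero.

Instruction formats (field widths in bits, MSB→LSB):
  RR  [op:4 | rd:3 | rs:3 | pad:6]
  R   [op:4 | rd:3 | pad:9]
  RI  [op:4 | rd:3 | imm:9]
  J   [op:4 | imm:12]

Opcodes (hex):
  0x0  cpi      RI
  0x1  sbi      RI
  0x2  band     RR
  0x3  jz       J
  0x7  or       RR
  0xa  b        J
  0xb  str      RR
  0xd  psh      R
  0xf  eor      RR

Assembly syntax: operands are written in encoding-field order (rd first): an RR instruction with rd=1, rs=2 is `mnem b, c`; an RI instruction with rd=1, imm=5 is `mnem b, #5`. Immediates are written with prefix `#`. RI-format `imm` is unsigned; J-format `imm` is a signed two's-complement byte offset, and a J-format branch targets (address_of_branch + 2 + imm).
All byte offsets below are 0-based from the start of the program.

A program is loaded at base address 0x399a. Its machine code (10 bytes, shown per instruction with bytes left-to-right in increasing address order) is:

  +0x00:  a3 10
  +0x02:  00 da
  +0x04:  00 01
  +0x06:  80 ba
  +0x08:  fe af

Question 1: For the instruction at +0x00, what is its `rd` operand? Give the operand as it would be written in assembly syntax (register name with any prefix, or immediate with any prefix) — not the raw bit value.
[00] a3 10 → 0x10a3
  top 4b → 0x1 → sbi [RI]
  [11:9] rd=0 = a
  [8:0] imm=163 = #163

a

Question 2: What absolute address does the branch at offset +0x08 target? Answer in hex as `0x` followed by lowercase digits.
off 0x08: read fe af as little → 0xaffe
  op=0xaffe>>12=0xa ⇒ b (J)
  imm: (w>>0)&0xfff=0xffe (s12→-2) → #-2
  target = base 0x399a + off 0x08 + 2 + imm -2 = 0x39a2

0x39a2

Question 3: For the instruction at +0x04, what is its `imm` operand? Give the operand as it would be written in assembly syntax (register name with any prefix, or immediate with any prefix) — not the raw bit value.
@+04  little-endian(00 01) = 0x0100
  top 4b → 0x0 → cpi [RI]
  rd: (w>>9)&0x7=0x0 → a
  imm: (w>>0)&0x1ff=0x100 → #256

#256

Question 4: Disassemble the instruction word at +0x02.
@+02  little-endian(00 da) = 0xda00
  op=0xda00>>12=0xd ⇒ psh (R)
  rd@[11:9]=0x5 ⇒ h

psh h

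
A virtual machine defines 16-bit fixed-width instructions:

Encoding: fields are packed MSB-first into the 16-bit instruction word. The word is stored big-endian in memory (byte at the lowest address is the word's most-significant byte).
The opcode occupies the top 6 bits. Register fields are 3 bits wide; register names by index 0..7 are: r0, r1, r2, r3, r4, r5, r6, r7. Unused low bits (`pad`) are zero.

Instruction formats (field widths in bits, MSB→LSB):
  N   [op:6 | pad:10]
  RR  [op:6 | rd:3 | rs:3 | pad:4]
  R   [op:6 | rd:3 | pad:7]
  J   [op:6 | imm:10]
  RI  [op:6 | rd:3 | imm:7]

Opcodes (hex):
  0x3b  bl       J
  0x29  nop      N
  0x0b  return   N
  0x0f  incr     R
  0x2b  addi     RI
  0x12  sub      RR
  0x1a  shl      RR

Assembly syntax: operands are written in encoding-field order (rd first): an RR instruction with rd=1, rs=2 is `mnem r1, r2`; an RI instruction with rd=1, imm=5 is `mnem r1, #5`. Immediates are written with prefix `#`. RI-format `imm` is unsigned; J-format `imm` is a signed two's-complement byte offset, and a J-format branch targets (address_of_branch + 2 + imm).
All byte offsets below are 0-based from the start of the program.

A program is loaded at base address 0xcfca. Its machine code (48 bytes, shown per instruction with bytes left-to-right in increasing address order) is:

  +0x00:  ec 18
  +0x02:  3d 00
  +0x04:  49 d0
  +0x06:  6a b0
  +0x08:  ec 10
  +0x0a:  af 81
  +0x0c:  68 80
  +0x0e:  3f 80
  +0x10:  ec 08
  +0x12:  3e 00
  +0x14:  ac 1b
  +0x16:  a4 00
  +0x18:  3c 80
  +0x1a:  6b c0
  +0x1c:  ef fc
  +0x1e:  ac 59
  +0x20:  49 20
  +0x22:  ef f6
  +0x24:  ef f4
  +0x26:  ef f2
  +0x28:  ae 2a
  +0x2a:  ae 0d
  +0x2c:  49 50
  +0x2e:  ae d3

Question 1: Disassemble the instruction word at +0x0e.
@+0e  big-endian(3f 80) = 0x3f80
  top 6b → 0xf → incr [R]
  rd@[9:7]=0x7 ⇒ r7

incr r7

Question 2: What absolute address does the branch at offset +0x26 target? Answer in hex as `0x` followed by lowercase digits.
0xcfe4

+0x26: ef f2 ⇒ word 0xeff2 (big)
  top 6b → 0x3b → bl [J]
  imm@[9:0]=0x3f2 (s10→-14) ⇒ #-14
  target = base 0xcfca + off 0x26 + 2 + imm -14 = 0xcfe4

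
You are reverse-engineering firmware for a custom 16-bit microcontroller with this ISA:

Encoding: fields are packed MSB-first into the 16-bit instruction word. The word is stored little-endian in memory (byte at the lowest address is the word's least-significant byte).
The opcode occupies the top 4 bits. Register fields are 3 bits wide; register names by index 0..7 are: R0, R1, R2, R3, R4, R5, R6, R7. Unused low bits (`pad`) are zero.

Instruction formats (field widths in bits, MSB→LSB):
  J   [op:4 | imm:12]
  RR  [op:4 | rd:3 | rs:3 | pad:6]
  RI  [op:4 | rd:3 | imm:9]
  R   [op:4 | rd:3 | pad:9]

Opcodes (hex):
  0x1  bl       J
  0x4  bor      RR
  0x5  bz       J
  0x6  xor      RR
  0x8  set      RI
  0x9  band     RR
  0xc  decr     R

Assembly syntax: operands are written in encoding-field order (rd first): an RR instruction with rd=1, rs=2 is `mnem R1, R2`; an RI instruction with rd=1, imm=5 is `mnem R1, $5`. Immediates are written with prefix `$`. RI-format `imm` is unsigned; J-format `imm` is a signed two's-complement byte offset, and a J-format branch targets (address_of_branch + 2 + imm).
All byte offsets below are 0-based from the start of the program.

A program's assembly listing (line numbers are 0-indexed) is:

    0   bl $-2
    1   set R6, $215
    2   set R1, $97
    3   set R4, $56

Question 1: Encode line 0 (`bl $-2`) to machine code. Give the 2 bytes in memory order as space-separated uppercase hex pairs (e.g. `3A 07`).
FE 1F

L0: bl op=0x1:4|imm=-2:12 ⇒ 0x1ffe ⇒ little fe 1f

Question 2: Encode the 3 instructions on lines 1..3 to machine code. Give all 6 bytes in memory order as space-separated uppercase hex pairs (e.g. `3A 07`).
line 1 (set): pack op=0x8:4|rd=6:3|imm=215:9 = 0x8cd7; little→ d7 8c
line 2 (set): pack op=0x8:4|rd=1:3|imm=97:9 = 0x8261; little→ 61 82
line 3 (set): pack op=0x8:4|rd=4:3|imm=56:9 = 0x8838; little→ 38 88

D7 8C 61 82 38 88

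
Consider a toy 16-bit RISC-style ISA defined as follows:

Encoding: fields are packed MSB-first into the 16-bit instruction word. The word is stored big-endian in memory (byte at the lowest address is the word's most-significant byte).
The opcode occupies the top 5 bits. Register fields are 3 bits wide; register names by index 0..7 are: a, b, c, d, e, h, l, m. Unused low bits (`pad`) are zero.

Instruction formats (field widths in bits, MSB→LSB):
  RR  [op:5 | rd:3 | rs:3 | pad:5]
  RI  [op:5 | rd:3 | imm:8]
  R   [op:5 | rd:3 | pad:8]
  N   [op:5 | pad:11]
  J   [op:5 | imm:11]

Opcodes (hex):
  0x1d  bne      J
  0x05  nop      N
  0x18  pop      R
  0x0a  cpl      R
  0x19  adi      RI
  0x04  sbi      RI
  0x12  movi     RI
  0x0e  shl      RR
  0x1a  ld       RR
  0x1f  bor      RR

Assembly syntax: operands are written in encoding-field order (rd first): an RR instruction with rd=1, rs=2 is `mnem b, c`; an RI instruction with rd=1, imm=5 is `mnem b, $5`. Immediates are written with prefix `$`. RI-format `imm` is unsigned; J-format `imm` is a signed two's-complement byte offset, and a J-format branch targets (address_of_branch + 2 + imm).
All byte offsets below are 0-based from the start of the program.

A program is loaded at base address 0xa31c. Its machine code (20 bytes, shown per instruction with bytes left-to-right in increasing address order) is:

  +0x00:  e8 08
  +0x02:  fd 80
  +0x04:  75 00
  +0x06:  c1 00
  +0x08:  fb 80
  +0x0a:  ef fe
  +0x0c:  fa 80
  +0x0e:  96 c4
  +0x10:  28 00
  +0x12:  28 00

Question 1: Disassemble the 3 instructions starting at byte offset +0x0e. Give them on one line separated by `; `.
movi l, $196; nop; nop

[0e] 96 c4 → 0x96c4
  op=0x96c4>>11=0x12 ⇒ movi (RI)
  [10:8] rd=6 = l
  [7:0] imm=196 = $196
[10] 28 00 → 0x2800
  op=0x2800>>11=0x5 ⇒ nop (N)
[12] 28 00 → 0x2800
  op=0x2800>>11=0x5 ⇒ nop (N)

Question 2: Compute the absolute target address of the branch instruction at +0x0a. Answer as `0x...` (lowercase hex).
[0a] ef fe → 0xeffe
  opcode bits[15:11]=0x1d: bne/J
  [10:0] imm=2046 (s11→-2) = $-2
  target = base 0xa31c + off 0x0a + 2 + imm -2 = 0xa326

0xa326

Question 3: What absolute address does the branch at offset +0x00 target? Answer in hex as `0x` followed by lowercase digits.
0xa326

off 0x00: read e8 08 as big → 0xe808
  top 5b → 0x1d → bne [J]
  [10:0] imm=8 = $8
  target = base 0xa31c + off 0x00 + 2 + imm 8 = 0xa326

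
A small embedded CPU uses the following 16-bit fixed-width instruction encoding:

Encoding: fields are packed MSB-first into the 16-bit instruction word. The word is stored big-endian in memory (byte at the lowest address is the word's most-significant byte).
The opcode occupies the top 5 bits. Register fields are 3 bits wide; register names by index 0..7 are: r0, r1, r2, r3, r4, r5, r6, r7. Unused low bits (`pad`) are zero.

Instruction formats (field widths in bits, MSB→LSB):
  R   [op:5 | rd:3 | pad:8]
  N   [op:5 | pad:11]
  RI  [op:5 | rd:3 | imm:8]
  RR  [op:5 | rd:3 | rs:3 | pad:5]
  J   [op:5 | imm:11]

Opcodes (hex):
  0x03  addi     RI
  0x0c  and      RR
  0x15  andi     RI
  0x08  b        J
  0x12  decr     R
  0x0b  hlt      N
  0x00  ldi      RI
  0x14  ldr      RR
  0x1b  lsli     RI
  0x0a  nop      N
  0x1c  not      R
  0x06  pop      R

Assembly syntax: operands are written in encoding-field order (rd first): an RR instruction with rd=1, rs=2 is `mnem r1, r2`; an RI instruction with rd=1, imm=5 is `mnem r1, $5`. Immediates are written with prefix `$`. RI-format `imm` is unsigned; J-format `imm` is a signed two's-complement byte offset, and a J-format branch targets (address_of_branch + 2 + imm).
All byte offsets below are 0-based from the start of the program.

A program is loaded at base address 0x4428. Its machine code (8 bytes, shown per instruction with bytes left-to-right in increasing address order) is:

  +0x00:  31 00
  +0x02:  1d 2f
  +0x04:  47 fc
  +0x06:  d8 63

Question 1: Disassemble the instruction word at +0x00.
pop r1

+0x00: 31 00 ⇒ word 0x3100 (big)
  opcode bits[15:11]=0x6: pop/R
  rd: (w>>8)&0x7=0x1 → r1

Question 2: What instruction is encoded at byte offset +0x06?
lsli r0, $99

+0x06: d8 63 ⇒ word 0xd863 (big)
  opcode bits[15:11]=0x1b: lsli/RI
  [10:8] rd=0 = r0
  [7:0] imm=99 = $99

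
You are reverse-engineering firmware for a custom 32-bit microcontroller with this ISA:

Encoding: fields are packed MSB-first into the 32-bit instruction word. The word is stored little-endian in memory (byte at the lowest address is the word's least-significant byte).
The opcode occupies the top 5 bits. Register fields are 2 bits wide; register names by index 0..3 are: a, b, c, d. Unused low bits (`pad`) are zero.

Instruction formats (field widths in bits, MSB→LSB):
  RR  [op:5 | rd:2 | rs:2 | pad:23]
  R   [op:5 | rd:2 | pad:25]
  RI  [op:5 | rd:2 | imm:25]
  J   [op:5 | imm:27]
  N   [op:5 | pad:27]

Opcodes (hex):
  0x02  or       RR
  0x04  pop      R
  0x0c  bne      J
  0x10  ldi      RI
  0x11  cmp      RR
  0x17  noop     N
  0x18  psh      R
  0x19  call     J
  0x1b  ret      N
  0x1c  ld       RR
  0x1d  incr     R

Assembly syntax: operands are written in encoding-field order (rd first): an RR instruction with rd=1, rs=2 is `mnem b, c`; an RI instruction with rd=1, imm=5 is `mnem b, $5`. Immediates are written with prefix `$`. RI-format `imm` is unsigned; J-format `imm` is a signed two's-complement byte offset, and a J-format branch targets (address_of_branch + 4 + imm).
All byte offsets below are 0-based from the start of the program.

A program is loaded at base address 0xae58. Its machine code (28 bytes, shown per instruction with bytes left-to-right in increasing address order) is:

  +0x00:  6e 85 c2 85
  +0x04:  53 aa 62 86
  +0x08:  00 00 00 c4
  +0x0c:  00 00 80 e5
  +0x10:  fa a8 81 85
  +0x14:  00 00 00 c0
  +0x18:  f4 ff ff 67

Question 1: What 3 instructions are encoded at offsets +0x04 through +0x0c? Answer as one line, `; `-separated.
off 0x04: read 53 aa 62 86 as little → 0x8662aa53
  op=0x8662aa53>>27=0x10 ⇒ ldi (RI)
  rd@[26:25]=0x3 ⇒ d
  imm@[24:0]=0x62aa53 ⇒ $6466131
off 0x08: read 00 00 00 c4 as little → 0xc4000000
  op=0xc4000000>>27=0x18 ⇒ psh (R)
  rd@[26:25]=0x2 ⇒ c
off 0x0c: read 00 00 80 e5 as little → 0xe5800000
  op=0xe5800000>>27=0x1c ⇒ ld (RR)
  rd@[26:25]=0x2 ⇒ c
  rs@[24:23]=0x3 ⇒ d

ldi d, $6466131; psh c; ld c, d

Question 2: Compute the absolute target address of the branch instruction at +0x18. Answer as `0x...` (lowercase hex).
0xae68

[18] f4 ff ff 67 → 0x67fffff4
  opcode bits[31:27]=0xc: bne/J
  imm: (w>>0)&0x7ffffff=0x7fffff4 (s27→-12) → $-12
  target = base 0xae58 + off 0x18 + 4 + imm -12 = 0xae68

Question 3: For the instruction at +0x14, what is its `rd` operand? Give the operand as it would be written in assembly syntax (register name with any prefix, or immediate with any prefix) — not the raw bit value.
+0x14: 00 00 00 c0 ⇒ word 0xc0000000 (little)
  opcode bits[31:27]=0x18: psh/R
  [26:25] rd=0 = a

a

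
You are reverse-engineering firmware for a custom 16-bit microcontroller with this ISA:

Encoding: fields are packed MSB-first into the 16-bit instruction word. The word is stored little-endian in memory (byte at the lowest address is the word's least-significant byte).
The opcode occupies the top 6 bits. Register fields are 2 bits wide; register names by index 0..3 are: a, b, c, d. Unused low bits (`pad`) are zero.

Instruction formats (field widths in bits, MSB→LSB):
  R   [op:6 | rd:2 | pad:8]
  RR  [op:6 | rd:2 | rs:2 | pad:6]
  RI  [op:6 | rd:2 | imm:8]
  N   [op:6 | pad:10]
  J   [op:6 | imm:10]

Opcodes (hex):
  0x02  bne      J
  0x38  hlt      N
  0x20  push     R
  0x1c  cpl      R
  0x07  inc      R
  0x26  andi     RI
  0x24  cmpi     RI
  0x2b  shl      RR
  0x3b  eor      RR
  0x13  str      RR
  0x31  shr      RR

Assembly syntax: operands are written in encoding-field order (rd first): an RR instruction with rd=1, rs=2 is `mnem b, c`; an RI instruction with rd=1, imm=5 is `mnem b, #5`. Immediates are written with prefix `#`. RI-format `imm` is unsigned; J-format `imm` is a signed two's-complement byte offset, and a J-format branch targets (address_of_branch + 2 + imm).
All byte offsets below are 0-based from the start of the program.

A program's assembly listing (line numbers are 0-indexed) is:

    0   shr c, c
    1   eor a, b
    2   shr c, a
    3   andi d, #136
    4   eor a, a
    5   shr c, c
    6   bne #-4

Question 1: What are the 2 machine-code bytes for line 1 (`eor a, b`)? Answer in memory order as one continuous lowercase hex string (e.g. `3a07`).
40ec

L1: eor op=0x3b:6|rd=0:2|rs=1:2|pad=0:6 ⇒ 0xec40 ⇒ little 40 ec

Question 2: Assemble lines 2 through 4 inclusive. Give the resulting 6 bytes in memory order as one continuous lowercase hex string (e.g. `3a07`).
00c6889b00ec

2. shr fields op=0x31:6|rd=2:2|rs=0:2|pad=0:6 → word c600h → 00 c6
3. andi fields op=0x26:6|rd=3:2|imm=136:8 → word 9b88h → 88 9b
4. eor fields op=0x3b:6|rd=0:2|rs=0:2|pad=0:6 → word ec00h → 00 ec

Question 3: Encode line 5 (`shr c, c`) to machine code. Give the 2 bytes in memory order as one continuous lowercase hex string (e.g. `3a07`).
80c6

line 5 (shr): pack op=0x31:6|rd=2:2|rs=2:2|pad=0:6 = 0xc680; little→ 80 c6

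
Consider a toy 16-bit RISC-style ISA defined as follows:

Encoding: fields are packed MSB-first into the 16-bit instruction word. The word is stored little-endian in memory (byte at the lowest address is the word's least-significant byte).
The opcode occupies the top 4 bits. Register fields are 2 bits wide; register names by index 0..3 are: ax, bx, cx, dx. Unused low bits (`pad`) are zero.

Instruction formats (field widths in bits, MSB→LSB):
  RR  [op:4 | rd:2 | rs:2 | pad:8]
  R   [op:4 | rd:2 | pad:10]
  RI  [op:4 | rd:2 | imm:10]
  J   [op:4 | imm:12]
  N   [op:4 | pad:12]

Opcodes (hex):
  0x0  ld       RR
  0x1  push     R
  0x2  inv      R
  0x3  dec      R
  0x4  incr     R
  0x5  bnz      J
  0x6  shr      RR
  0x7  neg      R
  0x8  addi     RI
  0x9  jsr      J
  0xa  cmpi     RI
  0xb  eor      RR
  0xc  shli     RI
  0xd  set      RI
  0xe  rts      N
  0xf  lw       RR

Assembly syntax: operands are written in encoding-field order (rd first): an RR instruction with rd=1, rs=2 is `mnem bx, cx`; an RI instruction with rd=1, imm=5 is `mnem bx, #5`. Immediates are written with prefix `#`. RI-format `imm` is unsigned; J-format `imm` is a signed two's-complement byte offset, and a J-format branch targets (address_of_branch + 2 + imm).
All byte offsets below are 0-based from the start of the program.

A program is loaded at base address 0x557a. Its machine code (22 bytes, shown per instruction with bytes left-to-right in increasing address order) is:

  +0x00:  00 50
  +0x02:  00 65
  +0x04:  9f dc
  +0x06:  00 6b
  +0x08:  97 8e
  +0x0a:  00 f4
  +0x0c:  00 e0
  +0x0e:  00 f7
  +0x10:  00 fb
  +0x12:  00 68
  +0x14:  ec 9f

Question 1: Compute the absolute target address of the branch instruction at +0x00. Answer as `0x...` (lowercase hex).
0x557c

off 0x00: read 00 50 as little → 0x5000
  op=0x5000>>12=0x5 ⇒ bnz (J)
  imm@[11:0]=0x0 ⇒ #0
  target = base 0x557a + off 0x00 + 2 + imm 0 = 0x557c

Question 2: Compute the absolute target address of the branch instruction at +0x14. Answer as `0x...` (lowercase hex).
0x557c

off 0x14: read ec 9f as little → 0x9fec
  top 4b → 0x9 → jsr [J]
  [11:0] imm=4076 (s12→-20) = #-20
  target = base 0x557a + off 0x14 + 2 + imm -20 = 0x557c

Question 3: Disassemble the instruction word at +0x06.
shr cx, dx

off 0x06: read 00 6b as little → 0x6b00
  opcode bits[15:12]=0x6: shr/RR
  rd@[11:10]=0x2 ⇒ cx
  rs@[9:8]=0x3 ⇒ dx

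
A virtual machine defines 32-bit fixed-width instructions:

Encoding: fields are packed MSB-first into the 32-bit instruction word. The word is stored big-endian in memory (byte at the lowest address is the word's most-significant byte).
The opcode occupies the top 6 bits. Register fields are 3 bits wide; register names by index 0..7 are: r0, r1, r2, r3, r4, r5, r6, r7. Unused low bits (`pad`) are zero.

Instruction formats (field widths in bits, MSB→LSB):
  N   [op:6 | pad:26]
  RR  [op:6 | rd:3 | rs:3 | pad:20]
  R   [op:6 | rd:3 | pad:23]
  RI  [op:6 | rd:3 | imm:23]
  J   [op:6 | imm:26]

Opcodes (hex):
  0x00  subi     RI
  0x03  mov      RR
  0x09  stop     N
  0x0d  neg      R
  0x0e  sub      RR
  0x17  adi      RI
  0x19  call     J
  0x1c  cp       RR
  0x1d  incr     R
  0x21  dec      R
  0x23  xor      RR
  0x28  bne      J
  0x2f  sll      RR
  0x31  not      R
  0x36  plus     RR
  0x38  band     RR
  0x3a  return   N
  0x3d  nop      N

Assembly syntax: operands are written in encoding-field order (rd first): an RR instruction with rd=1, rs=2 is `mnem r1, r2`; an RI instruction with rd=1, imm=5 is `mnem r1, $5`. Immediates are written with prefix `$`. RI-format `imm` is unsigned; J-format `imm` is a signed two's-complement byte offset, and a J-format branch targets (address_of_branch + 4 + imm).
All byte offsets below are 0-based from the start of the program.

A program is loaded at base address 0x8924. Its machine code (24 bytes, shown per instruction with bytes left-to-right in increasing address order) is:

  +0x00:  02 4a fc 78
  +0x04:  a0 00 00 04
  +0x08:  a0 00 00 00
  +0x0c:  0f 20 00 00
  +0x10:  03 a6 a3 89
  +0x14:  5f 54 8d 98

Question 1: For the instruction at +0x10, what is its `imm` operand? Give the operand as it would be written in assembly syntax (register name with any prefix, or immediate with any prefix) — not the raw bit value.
$2532233

[10] 03 a6 a3 89 → 0x03a6a389
  top 6b → 0x0 → subi [RI]
  rd@[25:23]=0x7 ⇒ r7
  imm@[22:0]=0x26a389 ⇒ $2532233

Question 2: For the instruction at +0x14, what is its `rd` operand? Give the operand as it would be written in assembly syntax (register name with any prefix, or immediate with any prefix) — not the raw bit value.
off 0x14: read 5f 54 8d 98 as big → 0x5f548d98
  top 6b → 0x17 → adi [RI]
  rd@[25:23]=0x6 ⇒ r6
  imm@[22:0]=0x548d98 ⇒ $5541272

r6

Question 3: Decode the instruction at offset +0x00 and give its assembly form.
off 0x00: read 02 4a fc 78 as big → 0x024afc78
  op=0x024afc78>>26=0x0 ⇒ subi (RI)
  [25:23] rd=4 = r4
  [22:0] imm=4914296 = $4914296

subi r4, $4914296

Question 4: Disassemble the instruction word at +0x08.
bne $0

[08] a0 00 00 00 → 0xa0000000
  top 6b → 0x28 → bne [J]
  imm: (w>>0)&0x3ffffff=0x0 → $0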